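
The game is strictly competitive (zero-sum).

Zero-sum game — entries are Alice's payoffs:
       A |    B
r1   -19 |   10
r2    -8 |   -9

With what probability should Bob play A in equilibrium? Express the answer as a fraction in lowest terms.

Row minima are -19 and -9, so Alice's maximin is -9; column maxima are -8 and 10, so Bob's minimax is -8. These differ, so the equilibrium is in mixed strategies.
Let Bob play A with probability q. Alice is indifferent when −19q + 10(1−q) = −8q − 9(1−q), giving q = 19/30.

19/30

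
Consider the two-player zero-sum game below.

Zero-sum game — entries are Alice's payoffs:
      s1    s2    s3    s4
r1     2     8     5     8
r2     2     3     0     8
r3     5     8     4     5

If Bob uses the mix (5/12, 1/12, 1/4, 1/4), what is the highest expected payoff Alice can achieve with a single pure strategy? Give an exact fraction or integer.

5

r1: (2)·(5/12) + (8)·(1/12) + (5)·(1/4) + (8)·(1/4) = 19/4.
r2: (2)·(5/12) + (3)·(1/12) + (0)·(1/4) + (8)·(1/4) = 37/12.
r3: (5)·(5/12) + (8)·(1/12) + (4)·(1/4) + (5)·(1/4) = 5.
The best pure response is r3 with expected payoff 5.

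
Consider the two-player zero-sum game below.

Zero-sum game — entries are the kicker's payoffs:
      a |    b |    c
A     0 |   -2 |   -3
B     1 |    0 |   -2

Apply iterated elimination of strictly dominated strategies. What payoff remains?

-2

Column b is strictly dominated by c for the goalkeeper (-3<-2, -2<0); eliminate b.
Row A is strictly dominated by row B (1>0, -2>-3); eliminate A.
Column a is strictly dominated by c for the goalkeeper (-2<1); eliminate a.
Only (B, c) remains, with payoff -2.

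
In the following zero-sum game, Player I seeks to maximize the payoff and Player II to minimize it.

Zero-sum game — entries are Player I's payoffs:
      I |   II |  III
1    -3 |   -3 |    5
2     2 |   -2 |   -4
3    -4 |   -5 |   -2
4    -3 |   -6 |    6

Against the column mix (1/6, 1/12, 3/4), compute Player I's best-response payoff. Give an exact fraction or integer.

1: (-3)·(1/6) + (-3)·(1/12) + (5)·(3/4) = 3.
2: (2)·(1/6) + (-2)·(1/12) + (-4)·(3/4) = -17/6.
3: (-4)·(1/6) + (-5)·(1/12) + (-2)·(3/4) = -31/12.
4: (-3)·(1/6) + (-6)·(1/12) + (6)·(3/4) = 7/2.
The best pure response is 4 with expected payoff 7/2.

7/2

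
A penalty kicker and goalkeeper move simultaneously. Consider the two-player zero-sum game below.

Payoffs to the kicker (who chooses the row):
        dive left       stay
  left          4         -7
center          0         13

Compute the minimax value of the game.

Row minima are -7 and 0, so the kicker's maximin is 0; column maxima are 4 and 13, so the goalkeeper's minimax is 4. These differ, so the equilibrium is in mixed strategies.
Let the kicker play left with probability p. The goalkeeper is indifferent when 4p = −7p + 13(1−p), giving p = 13/24.
Let the goalkeeper play dive left with probability q. The kicker is indifferent when 4q − 7(1−q) = 13(1−q), giving q = 5/6.
The value is 4·(5/6) + (-7)·(1/6) = 13/6.

13/6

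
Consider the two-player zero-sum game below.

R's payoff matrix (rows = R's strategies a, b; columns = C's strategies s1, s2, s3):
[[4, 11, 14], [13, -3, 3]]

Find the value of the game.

155/23

Column s3 is strictly dominated by s2 for C (it gives R more in every row).
The remaining 2×2 game on (a, b) × (s1, s2) has no saddle point. Let R play a with probability p; indifference gives 4p + 13(1−p) = 11p − 3(1−p), so p = 16/23.
Similarly C's optimal q on s1 is 14/23, and the value is 4·(14/23) + (11)·(9/23) = 155/23.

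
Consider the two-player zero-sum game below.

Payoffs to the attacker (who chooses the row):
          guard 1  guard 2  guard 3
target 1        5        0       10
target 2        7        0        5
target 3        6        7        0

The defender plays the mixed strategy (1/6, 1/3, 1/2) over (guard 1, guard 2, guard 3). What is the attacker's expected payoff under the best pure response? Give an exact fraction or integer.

target 1: (5)·(1/6) + (0)·(1/3) + (10)·(1/2) = 35/6.
target 2: (7)·(1/6) + (0)·(1/3) + (5)·(1/2) = 11/3.
target 3: (6)·(1/6) + (7)·(1/3) + (0)·(1/2) = 10/3.
The best pure response is target 1 with expected payoff 35/6.

35/6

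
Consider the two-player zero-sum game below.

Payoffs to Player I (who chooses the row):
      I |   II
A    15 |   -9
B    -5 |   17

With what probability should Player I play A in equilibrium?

11/23

Row minima are -9 and -5, so Player I's maximin is -5; column maxima are 15 and 17, so Player II's minimax is 15. These differ, so the equilibrium is in mixed strategies.
Let Player I play A with probability p. Player II is indifferent when 15p − 5(1−p) = −9p + 17(1−p), giving p = 11/23.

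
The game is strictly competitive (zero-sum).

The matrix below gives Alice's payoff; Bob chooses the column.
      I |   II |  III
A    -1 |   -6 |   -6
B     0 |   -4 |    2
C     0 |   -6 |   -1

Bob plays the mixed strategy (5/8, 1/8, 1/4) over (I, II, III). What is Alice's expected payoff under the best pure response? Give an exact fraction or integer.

0

A: (-1)·(5/8) + (-6)·(1/8) + (-6)·(1/4) = -23/8.
B: (0)·(5/8) + (-4)·(1/8) + (2)·(1/4) = 0.
C: (0)·(5/8) + (-6)·(1/8) + (-1)·(1/4) = -1.
The best pure response is B with expected payoff 0.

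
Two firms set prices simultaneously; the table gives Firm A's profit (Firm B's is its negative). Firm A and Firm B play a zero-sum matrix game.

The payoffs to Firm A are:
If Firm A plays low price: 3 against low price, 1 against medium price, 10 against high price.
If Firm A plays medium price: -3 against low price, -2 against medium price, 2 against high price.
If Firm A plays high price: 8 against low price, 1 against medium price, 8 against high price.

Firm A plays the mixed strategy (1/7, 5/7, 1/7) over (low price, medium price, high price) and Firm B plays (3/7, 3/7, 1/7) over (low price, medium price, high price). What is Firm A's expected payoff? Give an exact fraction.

Against (3/7, 3/7, 1/7), each row's expected payoff is low price: 22/7; medium price: -13/7; high price: 5.
Taking the (1/7, 5/7, 1/7)-weighted average: (1/7)·(22/7) + (5/7)·(-13/7) + (1/7)·(5) = -8/49.

-8/49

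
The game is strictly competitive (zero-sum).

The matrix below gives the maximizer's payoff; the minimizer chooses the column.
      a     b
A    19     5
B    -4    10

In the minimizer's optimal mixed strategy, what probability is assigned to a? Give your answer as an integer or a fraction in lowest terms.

Row minima are 5 and -4, so the maximizer's maximin is 5; column maxima are 19 and 10, so the minimizer's minimax is 10. These differ, so the equilibrium is in mixed strategies.
Let the minimizer play a with probability q. The maximizer is indifferent when 19q + 5(1−q) = −4q + 10(1−q), giving q = 5/28.

5/28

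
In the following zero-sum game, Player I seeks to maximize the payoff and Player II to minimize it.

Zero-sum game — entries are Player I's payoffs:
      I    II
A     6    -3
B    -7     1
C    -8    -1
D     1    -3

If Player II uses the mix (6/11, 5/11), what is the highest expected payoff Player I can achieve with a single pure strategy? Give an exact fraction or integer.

A: (6)·(6/11) + (-3)·(5/11) = 21/11.
B: (-7)·(6/11) + (1)·(5/11) = -37/11.
C: (-8)·(6/11) + (-1)·(5/11) = -53/11.
D: (1)·(6/11) + (-3)·(5/11) = -9/11.
The best pure response is A with expected payoff 21/11.

21/11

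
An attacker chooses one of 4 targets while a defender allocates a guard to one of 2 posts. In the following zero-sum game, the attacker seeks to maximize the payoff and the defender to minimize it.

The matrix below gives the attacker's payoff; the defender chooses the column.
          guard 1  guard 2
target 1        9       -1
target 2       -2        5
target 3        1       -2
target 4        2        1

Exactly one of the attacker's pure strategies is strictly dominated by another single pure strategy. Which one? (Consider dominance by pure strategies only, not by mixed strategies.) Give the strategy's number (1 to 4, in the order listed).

Compare target 3 with target 1: 9 > 1, -1 > -2.
So target 1 strictly dominates target 3 for the attacker; target 3 is strictly dominated.

3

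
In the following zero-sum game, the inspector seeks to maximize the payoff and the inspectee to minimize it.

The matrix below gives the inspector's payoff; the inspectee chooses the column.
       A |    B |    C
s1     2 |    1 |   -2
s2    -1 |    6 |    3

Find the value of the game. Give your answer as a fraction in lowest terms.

1/2

Column B is strictly dominated by C for the inspectee (it gives the inspector more in every row).
The remaining 2×2 game on (s1, s2) × (A, C) has no saddle point. Let the inspector play s1 with probability p; indifference gives 2p − (1−p) = −2p + 3(1−p), so p = 1/2.
Similarly the inspectee's optimal q on A is 5/8, and the value is 2·(5/8) + (-2)·(3/8) = 1/2.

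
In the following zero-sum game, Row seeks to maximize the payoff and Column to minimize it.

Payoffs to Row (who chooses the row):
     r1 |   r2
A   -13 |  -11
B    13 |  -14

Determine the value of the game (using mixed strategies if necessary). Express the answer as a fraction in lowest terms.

Row minima are -13 and -14, so Row's maximin is -13; column maxima are 13 and -11, so Column's minimax is -11. These differ, so the equilibrium is in mixed strategies.
Let Row play A with probability p. Column is indifferent when −13p + 13(1−p) = −11p − 14(1−p), giving p = 27/29.
Let Column play r1 with probability q. Row is indifferent when −13q − 11(1−q) = 13q − 14(1−q), giving q = 3/29.
The value is -13·(3/29) + (-11)·(26/29) = -325/29.

-325/29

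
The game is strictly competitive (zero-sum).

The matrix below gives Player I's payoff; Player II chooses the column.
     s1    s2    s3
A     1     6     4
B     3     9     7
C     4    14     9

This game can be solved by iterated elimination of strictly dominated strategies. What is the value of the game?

4

Row B is strictly dominated by row C (4>3, 14>9, 9>7); eliminate B.
Row A is strictly dominated by row C (4>1, 14>6, 9>4); eliminate A.
Column s2 is strictly dominated by s1 for Player II (4<14); eliminate s2.
Column s3 is strictly dominated by s1 for Player II (4<9); eliminate s3.
Only (C, s1) remains, with payoff 4.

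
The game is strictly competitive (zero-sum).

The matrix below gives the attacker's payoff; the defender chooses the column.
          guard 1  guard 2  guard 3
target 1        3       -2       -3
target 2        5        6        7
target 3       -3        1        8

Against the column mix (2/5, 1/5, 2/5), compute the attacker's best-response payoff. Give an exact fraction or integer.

6

target 1: (3)·(2/5) + (-2)·(1/5) + (-3)·(2/5) = -2/5.
target 2: (5)·(2/5) + (6)·(1/5) + (7)·(2/5) = 6.
target 3: (-3)·(2/5) + (1)·(1/5) + (8)·(2/5) = 11/5.
The best pure response is target 2 with expected payoff 6.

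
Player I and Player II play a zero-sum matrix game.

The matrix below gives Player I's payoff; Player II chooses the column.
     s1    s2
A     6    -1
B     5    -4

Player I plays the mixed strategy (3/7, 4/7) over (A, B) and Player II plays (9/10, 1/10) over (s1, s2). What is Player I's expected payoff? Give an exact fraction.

Against (9/10, 1/10), each row's expected payoff is A: 53/10; B: 41/10.
Taking the (3/7, 4/7)-weighted average: (3/7)·(53/10) + (4/7)·(41/10) = 323/70.

323/70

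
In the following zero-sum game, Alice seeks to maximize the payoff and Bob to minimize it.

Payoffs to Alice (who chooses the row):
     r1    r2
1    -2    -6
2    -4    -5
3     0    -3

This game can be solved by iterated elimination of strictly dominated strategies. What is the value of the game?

-3

Column r1 is strictly dominated by r2 for Bob (-6<-2, -5<-4, -3<0); eliminate r1.
Row 1 is strictly dominated by row 2 (-5>-6); eliminate 1.
Row 2 is strictly dominated by row 3 (-3>-5); eliminate 2.
Only (3, r2) remains, with payoff -3.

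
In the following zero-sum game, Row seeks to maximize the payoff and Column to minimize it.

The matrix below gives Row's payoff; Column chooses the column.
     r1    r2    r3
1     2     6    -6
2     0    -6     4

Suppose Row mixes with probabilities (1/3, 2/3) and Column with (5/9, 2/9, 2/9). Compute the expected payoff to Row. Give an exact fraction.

2/27

Against (5/9, 2/9, 2/9), each row's expected payoff is 1: 10/9; 2: -4/9.
Taking the (1/3, 2/3)-weighted average: (1/3)·(10/9) + (2/3)·(-4/9) = 2/27.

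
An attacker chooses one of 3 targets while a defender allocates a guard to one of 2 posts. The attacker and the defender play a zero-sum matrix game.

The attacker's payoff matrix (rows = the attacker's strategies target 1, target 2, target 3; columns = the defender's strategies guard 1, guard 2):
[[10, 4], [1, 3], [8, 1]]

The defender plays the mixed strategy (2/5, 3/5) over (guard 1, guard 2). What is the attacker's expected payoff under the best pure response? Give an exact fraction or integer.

target 1: (10)·(2/5) + (4)·(3/5) = 32/5.
target 2: (1)·(2/5) + (3)·(3/5) = 11/5.
target 3: (8)·(2/5) + (1)·(3/5) = 19/5.
The best pure response is target 1 with expected payoff 32/5.

32/5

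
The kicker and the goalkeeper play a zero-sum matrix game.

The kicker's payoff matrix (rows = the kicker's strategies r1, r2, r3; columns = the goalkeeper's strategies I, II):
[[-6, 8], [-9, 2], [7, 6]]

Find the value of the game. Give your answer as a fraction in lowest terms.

Row r2 is strictly dominated by row r1, so the kicker never plays it.
The remaining 2×2 game on (r1, r3) × (I, II) has no saddle point. Let the kicker play r1 with probability p; indifference gives −6p + 7(1−p) = 8p + 6(1−p), so p = 1/15.
Similarly the goalkeeper's optimal q on I is 2/15, and the value is -6·(2/15) + (8)·(13/15) = 92/15.

92/15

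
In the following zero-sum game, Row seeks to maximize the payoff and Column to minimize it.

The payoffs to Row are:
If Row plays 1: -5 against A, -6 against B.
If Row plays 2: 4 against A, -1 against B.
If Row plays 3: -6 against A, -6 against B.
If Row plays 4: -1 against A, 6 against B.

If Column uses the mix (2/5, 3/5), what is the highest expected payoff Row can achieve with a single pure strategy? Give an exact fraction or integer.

1: (-5)·(2/5) + (-6)·(3/5) = -28/5.
2: (4)·(2/5) + (-1)·(3/5) = 1.
3: (-6)·(2/5) + (-6)·(3/5) = -6.
4: (-1)·(2/5) + (6)·(3/5) = 16/5.
The best pure response is 4 with expected payoff 16/5.

16/5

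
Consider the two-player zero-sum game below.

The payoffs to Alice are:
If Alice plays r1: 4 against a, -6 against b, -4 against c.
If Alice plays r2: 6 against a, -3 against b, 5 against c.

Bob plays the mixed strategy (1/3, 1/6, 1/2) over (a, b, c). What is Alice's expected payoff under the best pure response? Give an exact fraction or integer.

r1: (4)·(1/3) + (-6)·(1/6) + (-4)·(1/2) = -5/3.
r2: (6)·(1/3) + (-3)·(1/6) + (5)·(1/2) = 4.
The best pure response is r2 with expected payoff 4.

4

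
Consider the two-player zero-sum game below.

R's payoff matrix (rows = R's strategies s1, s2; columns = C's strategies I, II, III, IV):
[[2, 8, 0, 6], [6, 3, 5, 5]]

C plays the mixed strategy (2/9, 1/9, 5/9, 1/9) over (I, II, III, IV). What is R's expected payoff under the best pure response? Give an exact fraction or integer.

5

s1: (2)·(2/9) + (8)·(1/9) + (0)·(5/9) + (6)·(1/9) = 2.
s2: (6)·(2/9) + (3)·(1/9) + (5)·(5/9) + (5)·(1/9) = 5.
The best pure response is s2 with expected payoff 5.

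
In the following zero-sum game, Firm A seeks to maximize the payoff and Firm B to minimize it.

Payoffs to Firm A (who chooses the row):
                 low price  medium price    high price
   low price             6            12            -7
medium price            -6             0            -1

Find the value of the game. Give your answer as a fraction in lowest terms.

-8/3

Column medium price is strictly dominated by low price for Firm B (it gives Firm A more in every row).
The remaining 2×2 game on (low price, medium price) × (low price, high price) has no saddle point. Let Firm A play low price with probability p; indifference gives 6p − 6(1−p) = −7p − (1−p), so p = 5/18.
Similarly Firm B's optimal q on low price is 1/3, and the value is 6·(1/3) + (-7)·(2/3) = -8/3.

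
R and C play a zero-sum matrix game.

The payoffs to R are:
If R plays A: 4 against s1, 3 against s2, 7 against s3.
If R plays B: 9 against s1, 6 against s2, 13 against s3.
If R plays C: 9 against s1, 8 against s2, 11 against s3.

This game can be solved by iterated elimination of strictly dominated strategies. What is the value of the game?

Row A is strictly dominated by row B (9>4, 6>3, 13>7); eliminate A.
Column s3 is strictly dominated by s1 for C (9<13, 9<11); eliminate s3.
Column s1 is strictly dominated by s2 for C (6<9, 8<9); eliminate s1.
Row B is strictly dominated by row C (8>6); eliminate B.
Only (C, s2) remains, with payoff 8.

8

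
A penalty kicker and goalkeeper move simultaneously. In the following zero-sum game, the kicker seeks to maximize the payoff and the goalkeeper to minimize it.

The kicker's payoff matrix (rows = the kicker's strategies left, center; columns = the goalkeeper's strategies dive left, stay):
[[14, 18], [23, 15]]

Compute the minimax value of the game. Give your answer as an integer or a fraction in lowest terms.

Row minima are 14 and 15, so the kicker's maximin is 15; column maxima are 23 and 18, so the goalkeeper's minimax is 18. These differ, so the equilibrium is in mixed strategies.
Let the kicker play left with probability p. The goalkeeper is indifferent when 14p + 23(1−p) = 18p + 15(1−p), giving p = 2/3.
Let the goalkeeper play dive left with probability q. The kicker is indifferent when 14q + 18(1−q) = 23q + 15(1−q), giving q = 1/4.
The value is 14·(1/4) + (18)·(3/4) = 17.

17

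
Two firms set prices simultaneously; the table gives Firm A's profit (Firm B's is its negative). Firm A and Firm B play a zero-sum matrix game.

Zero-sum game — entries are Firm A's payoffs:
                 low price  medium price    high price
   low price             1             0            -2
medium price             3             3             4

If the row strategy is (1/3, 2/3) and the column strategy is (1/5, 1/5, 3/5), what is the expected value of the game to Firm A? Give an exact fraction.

31/15

Against (1/5, 1/5, 3/5), each row's expected payoff is low price: -1; medium price: 18/5.
Taking the (1/3, 2/3)-weighted average: (1/3)·(-1) + (2/3)·(18/5) = 31/15.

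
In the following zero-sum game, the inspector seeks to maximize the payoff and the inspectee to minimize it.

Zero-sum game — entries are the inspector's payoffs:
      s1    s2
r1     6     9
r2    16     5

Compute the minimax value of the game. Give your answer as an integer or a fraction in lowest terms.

57/7

Row minima are 6 and 5, so the inspector's maximin is 6; column maxima are 16 and 9, so the inspectee's minimax is 9. These differ, so the equilibrium is in mixed strategies.
Let the inspector play r1 with probability p. The inspectee is indifferent when 6p + 16(1−p) = 9p + 5(1−p), giving p = 11/14.
Let the inspectee play s1 with probability q. The inspector is indifferent when 6q + 9(1−q) = 16q + 5(1−q), giving q = 2/7.
The value is 6·(2/7) + (9)·(5/7) = 57/7.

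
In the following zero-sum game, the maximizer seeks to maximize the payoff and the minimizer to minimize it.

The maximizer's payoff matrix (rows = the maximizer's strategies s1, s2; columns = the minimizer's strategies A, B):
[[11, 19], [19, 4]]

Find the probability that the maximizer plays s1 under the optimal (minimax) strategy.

15/23

Row minima are 11 and 4, so the maximizer's maximin is 11; column maxima are 19 and 19, so the minimizer's minimax is 19. These differ, so the equilibrium is in mixed strategies.
Let the maximizer play s1 with probability p. The minimizer is indifferent when 11p + 19(1−p) = 19p + 4(1−p), giving p = 15/23.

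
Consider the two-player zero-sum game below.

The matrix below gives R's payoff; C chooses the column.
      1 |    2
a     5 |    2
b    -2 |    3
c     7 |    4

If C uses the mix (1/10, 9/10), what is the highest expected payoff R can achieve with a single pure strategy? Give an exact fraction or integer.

43/10

a: (5)·(1/10) + (2)·(9/10) = 23/10.
b: (-2)·(1/10) + (3)·(9/10) = 5/2.
c: (7)·(1/10) + (4)·(9/10) = 43/10.
The best pure response is c with expected payoff 43/10.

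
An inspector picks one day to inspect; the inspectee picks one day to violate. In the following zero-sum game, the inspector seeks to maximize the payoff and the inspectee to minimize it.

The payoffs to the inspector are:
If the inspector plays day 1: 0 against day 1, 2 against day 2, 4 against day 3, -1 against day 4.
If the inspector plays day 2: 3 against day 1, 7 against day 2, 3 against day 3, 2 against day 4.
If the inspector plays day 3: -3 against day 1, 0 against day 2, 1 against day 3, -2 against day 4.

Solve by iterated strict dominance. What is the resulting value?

2

Row day 3 is strictly dominated by row day 1 (0>-3, 2>0, 4>1, -1>-2); eliminate day 3.
Column day 1 is strictly dominated by day 4 for the inspectee (-1<0, 2<3); eliminate day 1.
Column day 2 is strictly dominated by day 4 for the inspectee (-1<2, 2<7); eliminate day 2.
Column day 3 is strictly dominated by day 4 for the inspectee (-1<4, 2<3); eliminate day 3.
Row day 1 is strictly dominated by row day 2 (2>-1); eliminate day 1.
Only (day 2, day 4) remains, with payoff 2.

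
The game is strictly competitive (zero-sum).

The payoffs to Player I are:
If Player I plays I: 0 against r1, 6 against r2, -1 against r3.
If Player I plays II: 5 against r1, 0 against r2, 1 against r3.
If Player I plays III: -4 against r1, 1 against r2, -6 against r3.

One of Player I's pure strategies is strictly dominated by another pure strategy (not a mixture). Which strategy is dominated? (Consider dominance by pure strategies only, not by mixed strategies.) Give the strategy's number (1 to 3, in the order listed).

3

Compare III with I: 0 > -4, 6 > 1, -1 > -6.
So I strictly dominates III for Player I; III is strictly dominated.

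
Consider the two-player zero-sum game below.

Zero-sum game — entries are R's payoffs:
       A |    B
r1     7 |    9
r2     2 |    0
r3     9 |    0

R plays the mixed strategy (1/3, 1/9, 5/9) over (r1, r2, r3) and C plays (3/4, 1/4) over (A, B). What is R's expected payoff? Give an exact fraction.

77/12

Against (3/4, 1/4), each row's expected payoff is r1: 15/2; r2: 3/2; r3: 27/4.
Taking the (1/3, 1/9, 5/9)-weighted average: (1/3)·(15/2) + (1/9)·(3/2) + (5/9)·(27/4) = 77/12.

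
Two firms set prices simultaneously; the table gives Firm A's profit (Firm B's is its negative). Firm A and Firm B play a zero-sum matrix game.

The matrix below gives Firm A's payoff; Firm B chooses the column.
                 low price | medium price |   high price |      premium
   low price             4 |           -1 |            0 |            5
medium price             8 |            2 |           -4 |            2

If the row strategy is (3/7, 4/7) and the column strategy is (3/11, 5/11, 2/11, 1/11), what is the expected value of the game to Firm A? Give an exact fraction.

148/77

Against (3/11, 5/11, 2/11, 1/11), each row's expected payoff is low price: 12/11; medium price: 28/11.
Taking the (3/7, 4/7)-weighted average: (3/7)·(12/11) + (4/7)·(28/11) = 148/77.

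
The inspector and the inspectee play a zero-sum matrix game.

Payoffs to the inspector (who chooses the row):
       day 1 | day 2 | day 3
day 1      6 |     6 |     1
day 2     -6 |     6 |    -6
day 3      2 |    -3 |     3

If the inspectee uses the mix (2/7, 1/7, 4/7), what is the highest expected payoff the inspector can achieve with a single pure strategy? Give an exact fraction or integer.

day 1: (6)·(2/7) + (6)·(1/7) + (1)·(4/7) = 22/7.
day 2: (-6)·(2/7) + (6)·(1/7) + (-6)·(4/7) = -30/7.
day 3: (2)·(2/7) + (-3)·(1/7) + (3)·(4/7) = 13/7.
The best pure response is day 1 with expected payoff 22/7.

22/7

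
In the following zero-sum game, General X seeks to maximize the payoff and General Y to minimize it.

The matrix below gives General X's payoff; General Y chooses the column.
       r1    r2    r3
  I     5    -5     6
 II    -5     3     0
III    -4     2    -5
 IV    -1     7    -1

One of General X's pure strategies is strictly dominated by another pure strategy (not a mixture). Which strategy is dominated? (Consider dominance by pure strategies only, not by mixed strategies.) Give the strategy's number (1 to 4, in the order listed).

Compare III with IV: -1 > -4, 7 > 2, -1 > -5.
So IV strictly dominates III for General X; III is strictly dominated.

3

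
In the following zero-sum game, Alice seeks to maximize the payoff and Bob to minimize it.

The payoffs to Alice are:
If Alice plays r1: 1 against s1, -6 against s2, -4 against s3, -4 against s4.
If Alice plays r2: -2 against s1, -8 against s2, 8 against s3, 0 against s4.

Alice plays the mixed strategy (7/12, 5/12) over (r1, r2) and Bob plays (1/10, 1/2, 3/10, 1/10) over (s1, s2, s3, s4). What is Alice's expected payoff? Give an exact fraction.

-27/8

Against (1/10, 1/2, 3/10, 1/10), each row's expected payoff is r1: -9/2; r2: -9/5.
Taking the (7/12, 5/12)-weighted average: (7/12)·(-9/2) + (5/12)·(-9/5) = -27/8.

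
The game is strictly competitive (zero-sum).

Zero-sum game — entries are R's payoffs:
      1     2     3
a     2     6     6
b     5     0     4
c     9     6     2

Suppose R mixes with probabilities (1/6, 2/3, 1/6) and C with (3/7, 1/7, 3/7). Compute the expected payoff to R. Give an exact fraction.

59/14

Against (3/7, 1/7, 3/7), each row's expected payoff is a: 30/7; b: 27/7; c: 39/7.
Taking the (1/6, 2/3, 1/6)-weighted average: (1/6)·(30/7) + (2/3)·(27/7) + (1/6)·(39/7) = 59/14.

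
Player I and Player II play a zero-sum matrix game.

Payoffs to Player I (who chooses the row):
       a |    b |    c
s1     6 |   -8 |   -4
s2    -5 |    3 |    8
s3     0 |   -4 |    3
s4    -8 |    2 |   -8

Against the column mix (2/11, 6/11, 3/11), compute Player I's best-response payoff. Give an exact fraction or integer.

32/11

s1: (6)·(2/11) + (-8)·(6/11) + (-4)·(3/11) = -48/11.
s2: (-5)·(2/11) + (3)·(6/11) + (8)·(3/11) = 32/11.
s3: (0)·(2/11) + (-4)·(6/11) + (3)·(3/11) = -15/11.
s4: (-8)·(2/11) + (2)·(6/11) + (-8)·(3/11) = -28/11.
The best pure response is s2 with expected payoff 32/11.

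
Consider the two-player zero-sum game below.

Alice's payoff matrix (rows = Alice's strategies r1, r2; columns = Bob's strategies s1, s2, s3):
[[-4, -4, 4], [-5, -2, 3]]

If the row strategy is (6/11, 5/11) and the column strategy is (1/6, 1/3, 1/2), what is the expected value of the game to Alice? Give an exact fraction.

Against (1/6, 1/3, 1/2), each row's expected payoff is r1: 0; r2: 0.
Taking the (6/11, 5/11)-weighted average: (6/11)·(0) + (5/11)·(0) = 0.

0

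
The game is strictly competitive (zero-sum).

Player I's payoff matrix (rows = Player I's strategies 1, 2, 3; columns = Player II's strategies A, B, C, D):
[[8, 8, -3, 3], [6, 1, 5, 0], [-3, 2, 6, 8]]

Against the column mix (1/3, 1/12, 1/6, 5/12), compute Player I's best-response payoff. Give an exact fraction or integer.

49/12

1: (8)·(1/3) + (8)·(1/12) + (-3)·(1/6) + (3)·(5/12) = 49/12.
2: (6)·(1/3) + (1)·(1/12) + (5)·(1/6) + (0)·(5/12) = 35/12.
3: (-3)·(1/3) + (2)·(1/12) + (6)·(1/6) + (8)·(5/12) = 7/2.
The best pure response is 1 with expected payoff 49/12.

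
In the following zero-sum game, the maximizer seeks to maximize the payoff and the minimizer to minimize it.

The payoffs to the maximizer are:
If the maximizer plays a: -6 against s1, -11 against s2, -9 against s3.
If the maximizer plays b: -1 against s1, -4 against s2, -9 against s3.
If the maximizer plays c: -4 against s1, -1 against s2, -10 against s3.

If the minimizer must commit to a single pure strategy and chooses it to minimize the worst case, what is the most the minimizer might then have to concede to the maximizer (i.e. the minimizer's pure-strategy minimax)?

The worst case (largest entry) in each column is s1: -1, s2: -1, s3: -9.
The best (smallest) of these is -9.

-9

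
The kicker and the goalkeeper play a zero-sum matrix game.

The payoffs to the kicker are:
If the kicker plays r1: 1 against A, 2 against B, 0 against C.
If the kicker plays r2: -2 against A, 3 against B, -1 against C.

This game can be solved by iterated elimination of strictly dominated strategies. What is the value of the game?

Column B is strictly dominated by A for the goalkeeper (1<2, -2<3); eliminate B.
Row r2 is strictly dominated by row r1 (1>-2, 0>-1); eliminate r2.
Column A is strictly dominated by C for the goalkeeper (0<1); eliminate A.
Only (r1, C) remains, with payoff 0.

0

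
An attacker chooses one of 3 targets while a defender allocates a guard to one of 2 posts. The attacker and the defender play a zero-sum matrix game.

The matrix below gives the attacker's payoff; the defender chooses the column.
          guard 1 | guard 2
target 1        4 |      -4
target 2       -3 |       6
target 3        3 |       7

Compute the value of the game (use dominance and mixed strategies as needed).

10/3

Row target 2 is strictly dominated by row target 3, so the attacker never plays it.
The remaining 2×2 game on (target 1, target 3) × (guard 1, guard 2) has no saddle point. Let the attacker play target 1 with probability p; indifference gives 4p + 3(1−p) = −4p + 7(1−p), so p = 1/3.
Similarly the defender's optimal q on guard 1 is 11/12, and the value is 4·(11/12) + (-4)·(1/12) = 10/3.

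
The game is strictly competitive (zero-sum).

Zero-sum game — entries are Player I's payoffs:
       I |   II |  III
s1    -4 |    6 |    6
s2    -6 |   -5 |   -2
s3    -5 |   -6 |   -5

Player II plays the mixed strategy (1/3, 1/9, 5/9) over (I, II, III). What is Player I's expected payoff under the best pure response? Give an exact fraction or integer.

8/3

s1: (-4)·(1/3) + (6)·(1/9) + (6)·(5/9) = 8/3.
s2: (-6)·(1/3) + (-5)·(1/9) + (-2)·(5/9) = -11/3.
s3: (-5)·(1/3) + (-6)·(1/9) + (-5)·(5/9) = -46/9.
The best pure response is s1 with expected payoff 8/3.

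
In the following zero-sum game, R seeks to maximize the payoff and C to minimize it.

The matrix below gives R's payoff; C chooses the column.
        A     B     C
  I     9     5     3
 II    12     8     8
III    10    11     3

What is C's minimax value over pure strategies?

8

The worst case (largest entry) in each column is A: 12, B: 11, C: 8.
The best (smallest) of these is 8.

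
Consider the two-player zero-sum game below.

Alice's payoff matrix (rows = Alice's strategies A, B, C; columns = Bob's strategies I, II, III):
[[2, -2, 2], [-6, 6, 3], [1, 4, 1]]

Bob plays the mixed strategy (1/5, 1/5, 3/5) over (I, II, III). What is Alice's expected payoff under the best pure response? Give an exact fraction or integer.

A: (2)·(1/5) + (-2)·(1/5) + (2)·(3/5) = 6/5.
B: (-6)·(1/5) + (6)·(1/5) + (3)·(3/5) = 9/5.
C: (1)·(1/5) + (4)·(1/5) + (1)·(3/5) = 8/5.
The best pure response is B with expected payoff 9/5.

9/5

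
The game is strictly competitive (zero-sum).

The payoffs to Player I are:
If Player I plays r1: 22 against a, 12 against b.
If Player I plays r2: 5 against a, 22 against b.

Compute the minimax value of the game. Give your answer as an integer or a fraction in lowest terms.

Row minima are 12 and 5, so Player I's maximin is 12; column maxima are 22 and 22, so Player II's minimax is 22. These differ, so the equilibrium is in mixed strategies.
Let Player I play r1 with probability p. Player II is indifferent when 22p + 5(1−p) = 12p + 22(1−p), giving p = 17/27.
Let Player II play a with probability q. Player I is indifferent when 22q + 12(1−q) = 5q + 22(1−q), giving q = 10/27.
The value is 22·(10/27) + (12)·(17/27) = 424/27.

424/27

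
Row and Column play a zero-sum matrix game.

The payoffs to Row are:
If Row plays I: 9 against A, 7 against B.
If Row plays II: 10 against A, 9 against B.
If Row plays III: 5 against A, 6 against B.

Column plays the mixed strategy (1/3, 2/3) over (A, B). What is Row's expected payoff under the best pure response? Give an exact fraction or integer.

I: (9)·(1/3) + (7)·(2/3) = 23/3.
II: (10)·(1/3) + (9)·(2/3) = 28/3.
III: (5)·(1/3) + (6)·(2/3) = 17/3.
The best pure response is II with expected payoff 28/3.

28/3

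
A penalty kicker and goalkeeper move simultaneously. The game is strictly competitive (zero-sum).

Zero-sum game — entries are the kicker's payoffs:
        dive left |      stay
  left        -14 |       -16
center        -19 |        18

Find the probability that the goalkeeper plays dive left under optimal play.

Row minima are -16 and -19, so the kicker's maximin is -16; column maxima are -14 and 18, so the goalkeeper's minimax is -14. These differ, so the equilibrium is in mixed strategies.
Let the goalkeeper play dive left with probability q. The kicker is indifferent when −14q − 16(1−q) = −19q + 18(1−q), giving q = 34/39.

34/39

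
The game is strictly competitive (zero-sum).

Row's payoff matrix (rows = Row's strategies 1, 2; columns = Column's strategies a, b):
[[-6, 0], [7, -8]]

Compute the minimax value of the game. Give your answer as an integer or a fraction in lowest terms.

-16/7

Row minima are -6 and -8, so Row's maximin is -6; column maxima are 7 and 0, so Column's minimax is 0. These differ, so the equilibrium is in mixed strategies.
Let Row play 1 with probability p. Column is indifferent when −6p + 7(1−p) = −8(1−p), giving p = 5/7.
Let Column play a with probability q. Row is indifferent when −6q = 7q − 8(1−q), giving q = 8/21.
The value is -6·(8/21) + (0)·(13/21) = -16/7.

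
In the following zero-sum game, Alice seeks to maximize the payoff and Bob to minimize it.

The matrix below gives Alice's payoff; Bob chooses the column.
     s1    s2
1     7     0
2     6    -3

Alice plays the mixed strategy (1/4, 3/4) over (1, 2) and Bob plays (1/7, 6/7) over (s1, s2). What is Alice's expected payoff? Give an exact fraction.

-29/28

Against (1/7, 6/7), each row's expected payoff is 1: 1; 2: -12/7.
Taking the (1/4, 3/4)-weighted average: (1/4)·(1) + (3/4)·(-12/7) = -29/28.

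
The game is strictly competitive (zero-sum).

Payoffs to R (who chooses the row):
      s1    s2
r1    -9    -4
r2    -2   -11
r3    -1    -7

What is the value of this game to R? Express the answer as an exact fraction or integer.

Row r2 is strictly dominated by row r3, so R never plays it.
The remaining 2×2 game on (r1, r3) × (s1, s2) has no saddle point. Let R play r1 with probability p; indifference gives −9p − (1−p) = −4p − 7(1−p), so p = 6/11.
Similarly C's optimal q on s1 is 3/11, and the value is -9·(3/11) + (-4)·(8/11) = -59/11.

-59/11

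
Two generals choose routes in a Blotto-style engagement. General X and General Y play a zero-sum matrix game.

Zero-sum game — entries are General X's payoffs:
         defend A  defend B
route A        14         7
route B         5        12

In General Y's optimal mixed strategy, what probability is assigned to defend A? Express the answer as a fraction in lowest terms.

5/14

Row minima are 7 and 5, so General X's maximin is 7; column maxima are 14 and 12, so General Y's minimax is 12. These differ, so the equilibrium is in mixed strategies.
Let General Y play defend A with probability q. General X is indifferent when 14q + 7(1−q) = 5q + 12(1−q), giving q = 5/14.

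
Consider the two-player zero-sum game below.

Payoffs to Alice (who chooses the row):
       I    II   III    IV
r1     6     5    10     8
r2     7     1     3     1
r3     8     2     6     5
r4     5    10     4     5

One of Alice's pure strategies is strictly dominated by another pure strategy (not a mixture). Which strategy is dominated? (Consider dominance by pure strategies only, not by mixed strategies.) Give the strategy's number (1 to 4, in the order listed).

Compare r2 with r3: 8 > 7, 2 > 1, 6 > 3, 5 > 1.
So r3 strictly dominates r2 for Alice; r2 is strictly dominated.

2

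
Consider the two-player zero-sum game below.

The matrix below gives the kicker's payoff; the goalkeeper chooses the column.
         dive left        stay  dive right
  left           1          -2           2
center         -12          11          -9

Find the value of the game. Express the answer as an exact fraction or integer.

Column dive right is strictly dominated by dive left for the goalkeeper (it gives the kicker more in every row).
The remaining 2×2 game on (left, center) × (dive left, stay) has no saddle point. Let the kicker play left with probability p; indifference gives p − 12(1−p) = −2p + 11(1−p), so p = 23/26.
Similarly the goalkeeper's optimal q on dive left is 1/2, and the value is 1·(1/2) + (-2)·(1/2) = -1/2.

-1/2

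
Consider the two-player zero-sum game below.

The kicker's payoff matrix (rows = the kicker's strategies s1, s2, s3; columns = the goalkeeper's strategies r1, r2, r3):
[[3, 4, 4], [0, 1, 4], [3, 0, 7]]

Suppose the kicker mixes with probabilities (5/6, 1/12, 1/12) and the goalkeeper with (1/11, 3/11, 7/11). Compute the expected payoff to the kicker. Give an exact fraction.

171/44

Against (1/11, 3/11, 7/11), each row's expected payoff is s1: 43/11; s2: 31/11; s3: 52/11.
Taking the (5/6, 1/12, 1/12)-weighted average: (5/6)·(43/11) + (1/12)·(31/11) + (1/12)·(52/11) = 171/44.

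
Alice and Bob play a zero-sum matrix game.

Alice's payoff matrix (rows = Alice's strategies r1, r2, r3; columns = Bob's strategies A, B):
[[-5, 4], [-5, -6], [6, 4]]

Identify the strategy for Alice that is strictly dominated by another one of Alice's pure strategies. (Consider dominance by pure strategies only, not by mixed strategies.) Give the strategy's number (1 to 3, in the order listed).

Compare r2 with r3: 6 > -5, 4 > -6.
So r3 strictly dominates r2 for Alice; r2 is strictly dominated.

2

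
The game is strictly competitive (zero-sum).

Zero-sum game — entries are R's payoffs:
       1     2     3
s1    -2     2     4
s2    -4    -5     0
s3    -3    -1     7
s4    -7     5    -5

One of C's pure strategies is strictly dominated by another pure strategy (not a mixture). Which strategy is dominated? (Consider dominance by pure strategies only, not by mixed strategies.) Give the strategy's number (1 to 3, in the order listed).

C prefers columns that give R less. Compare 3 with 1: -2 < 4, -4 < 0, -3 < 7, -7 < -5.
So 1 strictly dominates 3 for C; 3 is strictly dominated.

3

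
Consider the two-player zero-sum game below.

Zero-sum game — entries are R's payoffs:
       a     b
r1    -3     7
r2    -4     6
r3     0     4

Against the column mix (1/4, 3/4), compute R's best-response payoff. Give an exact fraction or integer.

9/2

r1: (-3)·(1/4) + (7)·(3/4) = 9/2.
r2: (-4)·(1/4) + (6)·(3/4) = 7/2.
r3: (0)·(1/4) + (4)·(3/4) = 3.
The best pure response is r1 with expected payoff 9/2.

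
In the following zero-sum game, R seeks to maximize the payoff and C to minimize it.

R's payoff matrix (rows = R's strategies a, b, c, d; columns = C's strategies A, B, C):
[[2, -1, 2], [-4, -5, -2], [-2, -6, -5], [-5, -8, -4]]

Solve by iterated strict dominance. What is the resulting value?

-1

Row c is strictly dominated by row a (2>-2, -1>-6, 2>-5); eliminate c.
Row d is strictly dominated by row a (2>-5, -1>-8, 2>-4); eliminate d.
Column A is strictly dominated by B for C (-1<2, -5<-4); eliminate A.
Row b is strictly dominated by row a (-1>-5, 2>-2); eliminate b.
Column C is strictly dominated by B for C (-1<2); eliminate C.
Only (a, B) remains, with payoff -1.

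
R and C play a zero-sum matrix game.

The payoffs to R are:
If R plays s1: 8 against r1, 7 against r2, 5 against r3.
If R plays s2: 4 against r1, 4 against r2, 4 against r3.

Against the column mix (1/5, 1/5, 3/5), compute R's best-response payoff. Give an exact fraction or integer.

s1: (8)·(1/5) + (7)·(1/5) + (5)·(3/5) = 6.
s2: (4)·(1/5) + (4)·(1/5) + (4)·(3/5) = 4.
The best pure response is s1 with expected payoff 6.

6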